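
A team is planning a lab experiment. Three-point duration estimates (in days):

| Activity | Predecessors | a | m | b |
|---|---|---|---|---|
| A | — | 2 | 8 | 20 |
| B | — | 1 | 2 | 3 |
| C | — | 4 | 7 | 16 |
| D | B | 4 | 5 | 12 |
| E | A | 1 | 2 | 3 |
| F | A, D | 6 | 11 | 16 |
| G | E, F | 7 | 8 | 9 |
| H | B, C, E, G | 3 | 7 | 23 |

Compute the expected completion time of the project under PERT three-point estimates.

37 days

te_A = (2 + 4·8 + 20)/6 = 54/6 = 9
te_B = (1 + 4·2 + 3)/6 = 12/6 = 2
te_C = (4 + 4·7 + 16)/6 = 48/6 = 8
te_D = (4 + 4·5 + 12)/6 = 36/6 = 6
te_E = (1 + 4·2 + 3)/6 = 12/6 = 2
te_F = (6 + 4·11 + 16)/6 = 66/6 = 11
te_G = (7 + 4·8 + 9)/6 = 48/6 = 8
te_H = (3 + 4·7 + 23)/6 = 54/6 = 9

Forward pass:
ES_A = 0; EF_A = 9
ES_B = 0; EF_B = 2
ES_C = 0; EF_C = 8
ES_D = 2; EF_D = 2+6 = 8
ES_E = 9; EF_E = 9+2 = 11
ES_F = max(EF_A=9, EF_D=8) = 9; EF_F = 9+11 = 20
ES_G = max(EF_E=11, EF_F=20) = 20; EF_G = 20+8 = 28
ES_H = max(EF_B=2, EF_C=8, EF_E=11, EF_G=28) = 28; EF_H = 28+9 = 37
Expected project duration μ = 37 days. Critical path: A → F → G → H.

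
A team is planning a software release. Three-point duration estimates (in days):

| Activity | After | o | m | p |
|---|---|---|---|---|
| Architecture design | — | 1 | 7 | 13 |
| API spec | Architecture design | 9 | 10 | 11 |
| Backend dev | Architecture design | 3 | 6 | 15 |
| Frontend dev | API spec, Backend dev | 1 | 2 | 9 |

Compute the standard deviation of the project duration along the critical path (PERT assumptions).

2.43 days

te_Architecture design = (1 + 4·7 + 13)/6 = 42/6 = 7; σ²_Architecture design = ((13−1)/6)² = 4.000
te_API spec = (9 + 4·10 + 11)/6 = 60/6 = 10; σ²_API spec = ((11−9)/6)² = 0.111
te_Backend dev = (3 + 4·6 + 15)/6 = 42/6 = 7; σ²_Backend dev = ((15−3)/6)² = 4.000
te_Frontend dev = (1 + 4·2 + 9)/6 = 18/6 = 3; σ²_Frontend dev = ((9−1)/6)² = 1.778

Forward pass:
ES_Architecture design = 0; EF_Architecture design = 7
ES_API spec = 7; EF_API spec = 7+10 = 17
ES_Backend dev = 7; EF_Backend dev = 7+7 = 14
ES_Frontend dev = max(EF_API spec=17, EF_Backend dev=14) = 17; EF_Frontend dev = 17+3 = 20
Expected project duration μ = 20 days. Critical path: Architecture design → API spec → Frontend dev.

Variance along critical path = 4.000 + 0.111 + 1.778 = 5.889
σ = √5.889 = 2.427 days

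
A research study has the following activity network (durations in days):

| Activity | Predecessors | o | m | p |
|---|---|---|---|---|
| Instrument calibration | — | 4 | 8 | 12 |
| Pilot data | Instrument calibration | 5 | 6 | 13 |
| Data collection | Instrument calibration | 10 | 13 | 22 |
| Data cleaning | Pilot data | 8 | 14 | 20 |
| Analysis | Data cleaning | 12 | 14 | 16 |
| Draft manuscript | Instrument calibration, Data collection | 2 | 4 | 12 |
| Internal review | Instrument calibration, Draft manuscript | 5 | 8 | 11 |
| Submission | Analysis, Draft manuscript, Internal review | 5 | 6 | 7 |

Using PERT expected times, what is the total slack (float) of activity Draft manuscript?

te_Instrument calibration = (4 + 4·8 + 12)/6 = 48/6 = 8
te_Pilot data = (5 + 4·6 + 13)/6 = 42/6 = 7
te_Data collection = (10 + 4·13 + 22)/6 = 84/6 = 14
te_Data cleaning = (8 + 4·14 + 20)/6 = 84/6 = 14
te_Analysis = (12 + 4·14 + 16)/6 = 84/6 = 14
te_Draft manuscript = (2 + 4·4 + 12)/6 = 30/6 = 5
te_Internal review = (5 + 4·8 + 11)/6 = 48/6 = 8
te_Submission = (5 + 4·6 + 7)/6 = 36/6 = 6

Forward pass:
ES_Instrument calibration = 0; EF_Instrument calibration = 8
ES_Pilot data = 8; EF_Pilot data = 8+7 = 15
ES_Data collection = 8; EF_Data collection = 8+14 = 22
ES_Data cleaning = 15; EF_Data cleaning = 15+14 = 29
ES_Analysis = 29; EF_Analysis = 29+14 = 43
ES_Draft manuscript = max(EF_Instrument calibration=8, EF_Data collection=22) = 22; EF_Draft manuscript = 22+5 = 27
ES_Internal review = max(EF_Instrument calibration=8, EF_Draft manuscript=27) = 27; EF_Internal review = 27+8 = 35
ES_Submission = max(EF_Analysis=43, EF_Draft manuscript=27, EF_Internal review=35) = 43; EF_Submission = 43+6 = 49
Expected project duration μ = 49 days. Critical path: Instrument calibration → Pilot data → Data cleaning → Analysis → Submission.

Backward pass:
LF_Submission = 49; LS_Submission = 49−6 = 43
LF_Internal review = LS_Submission = 43; LS_Internal review = 43−8 = 35
LF_Draft manuscript = min(LS_Internal review=35, LS_Submission=43) = 35; LS_Draft manuscript = 35−5 = 30
LF_Analysis = LS_Submission = 43; LS_Analysis = 43−14 = 29
LF_Data cleaning = LS_Analysis = 29; LS_Data cleaning = 29−14 = 15
LF_Data collection = LS_Draft manuscript = 30; LS_Data collection = 30−14 = 16
LF_Pilot data = LS_Data cleaning = 15; LS_Pilot data = 15−7 = 8
LF_Instrument calibration = min(LS_Pilot data=8, LS_Data collection=16, LS_Draft manuscript=30, LS_Internal review=35) = 8; LS_Instrument calibration = 8−8 = 0
Slack_Draft manuscript = LS_Draft manuscript − ES_Draft manuscript = 30 − 22 = 8

8 days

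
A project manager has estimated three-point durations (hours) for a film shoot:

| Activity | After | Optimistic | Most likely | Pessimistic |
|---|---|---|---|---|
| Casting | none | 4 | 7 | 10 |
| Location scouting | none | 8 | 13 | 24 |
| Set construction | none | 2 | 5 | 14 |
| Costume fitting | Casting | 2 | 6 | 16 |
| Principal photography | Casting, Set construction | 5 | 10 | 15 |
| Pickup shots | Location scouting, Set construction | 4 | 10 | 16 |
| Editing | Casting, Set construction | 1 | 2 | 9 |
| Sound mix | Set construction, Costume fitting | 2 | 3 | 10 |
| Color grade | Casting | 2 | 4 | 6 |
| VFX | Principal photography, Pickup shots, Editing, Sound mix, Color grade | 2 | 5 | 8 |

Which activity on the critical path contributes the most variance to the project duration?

Location scouting

te_Casting = (4 + 4·7 + 10)/6 = 42/6 = 7; σ²_Casting = ((10−4)/6)² = 1.000
te_Location scouting = (8 + 4·13 + 24)/6 = 84/6 = 14; σ²_Location scouting = ((24−8)/6)² = 7.111
te_Set construction = (2 + 4·5 + 14)/6 = 36/6 = 6; σ²_Set construction = ((14−2)/6)² = 4.000
te_Costume fitting = (2 + 4·6 + 16)/6 = 42/6 = 7; σ²_Costume fitting = ((16−2)/6)² = 5.444
te_Principal photography = (5 + 4·10 + 15)/6 = 60/6 = 10; σ²_Principal photography = ((15−5)/6)² = 2.778
te_Pickup shots = (4 + 4·10 + 16)/6 = 60/6 = 10; σ²_Pickup shots = ((16−4)/6)² = 4.000
te_Editing = (1 + 4·2 + 9)/6 = 18/6 = 3; σ²_Editing = ((9−1)/6)² = 1.778
te_Sound mix = (2 + 4·3 + 10)/6 = 24/6 = 4; σ²_Sound mix = ((10−2)/6)² = 1.778
te_Color grade = (2 + 4·4 + 6)/6 = 24/6 = 4; σ²_Color grade = ((6−2)/6)² = 0.444
te_VFX = (2 + 4·5 + 8)/6 = 30/6 = 5; σ²_VFX = ((8−2)/6)² = 1.000

Forward pass:
ES_Casting = 0; EF_Casting = 7
ES_Location scouting = 0; EF_Location scouting = 14
ES_Set construction = 0; EF_Set construction = 6
ES_Costume fitting = 7; EF_Costume fitting = 7+7 = 14
ES_Principal photography = max(EF_Casting=7, EF_Set construction=6) = 7; EF_Principal photography = 7+10 = 17
ES_Pickup shots = max(EF_Location scouting=14, EF_Set construction=6) = 14; EF_Pickup shots = 14+10 = 24
ES_Editing = max(EF_Casting=7, EF_Set construction=6) = 7; EF_Editing = 7+3 = 10
ES_Sound mix = max(EF_Set construction=6, EF_Costume fitting=14) = 14; EF_Sound mix = 14+4 = 18
ES_Color grade = 7; EF_Color grade = 7+4 = 11
ES_VFX = max(EF_Principal photography=17, EF_Pickup shots=24, EF_Editing=10, EF_Sound mix=18, EF_Color grade=11) = 24; EF_VFX = 24+5 = 29
Expected project duration μ = 29 hours. Critical path: Location scouting → Pickup shots → VFX.

Variances on critical path: σ²_Location scouting=7.111, σ²_Pickup shots=4.000, σ²_VFX=1.000.
Largest is σ²_Location scouting = 7.111.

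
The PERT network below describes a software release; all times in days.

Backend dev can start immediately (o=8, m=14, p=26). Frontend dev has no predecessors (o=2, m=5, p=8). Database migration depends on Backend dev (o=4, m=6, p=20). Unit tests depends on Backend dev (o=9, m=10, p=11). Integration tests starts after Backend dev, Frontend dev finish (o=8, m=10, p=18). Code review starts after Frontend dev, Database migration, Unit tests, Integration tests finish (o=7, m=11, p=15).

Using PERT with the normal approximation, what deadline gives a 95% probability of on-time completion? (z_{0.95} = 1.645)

te_Backend dev = (8 + 4·14 + 26)/6 = 90/6 = 15; σ²_Backend dev = ((26−8)/6)² = 9.000
te_Frontend dev = (2 + 4·5 + 8)/6 = 30/6 = 5; σ²_Frontend dev = ((8−2)/6)² = 1.000
te_Database migration = (4 + 4·6 + 20)/6 = 48/6 = 8; σ²_Database migration = ((20−4)/6)² = 7.111
te_Unit tests = (9 + 4·10 + 11)/6 = 60/6 = 10; σ²_Unit tests = ((11−9)/6)² = 0.111
te_Integration tests = (8 + 4·10 + 18)/6 = 66/6 = 11; σ²_Integration tests = ((18−8)/6)² = 2.778
te_Code review = (7 + 4·11 + 15)/6 = 66/6 = 11; σ²_Code review = ((15−7)/6)² = 1.778

Forward pass:
ES_Backend dev = 0; EF_Backend dev = 15
ES_Frontend dev = 0; EF_Frontend dev = 5
ES_Database migration = 15; EF_Database migration = 15+8 = 23
ES_Unit tests = 15; EF_Unit tests = 15+10 = 25
ES_Integration tests = max(EF_Backend dev=15, EF_Frontend dev=5) = 15; EF_Integration tests = 15+11 = 26
ES_Code review = max(EF_Frontend dev=5, EF_Database migration=23, EF_Unit tests=25, EF_Integration tests=26) = 26; EF_Code review = 26+11 = 37
Expected project duration μ = 37 days. Critical path: Backend dev → Integration tests → Code review.

Variance along critical path = 9.000 + 2.778 + 1.778 = 13.556; σ = 3.682 days.
D = μ + z·σ = 37 + 1.645·3.682 = 43.1 days

43.1 days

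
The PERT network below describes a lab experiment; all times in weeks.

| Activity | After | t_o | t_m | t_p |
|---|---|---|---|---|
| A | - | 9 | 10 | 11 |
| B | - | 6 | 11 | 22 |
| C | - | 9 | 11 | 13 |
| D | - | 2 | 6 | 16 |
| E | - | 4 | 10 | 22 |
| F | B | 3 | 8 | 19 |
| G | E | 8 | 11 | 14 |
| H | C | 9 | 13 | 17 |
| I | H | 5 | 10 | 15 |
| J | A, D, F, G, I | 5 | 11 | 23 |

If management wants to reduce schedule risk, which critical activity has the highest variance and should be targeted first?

J

te_A = (9 + 4·10 + 11)/6 = 60/6 = 10; σ²_A = ((11−9)/6)² = 0.111
te_B = (6 + 4·11 + 22)/6 = 72/6 = 12; σ²_B = ((22−6)/6)² = 7.111
te_C = (9 + 4·11 + 13)/6 = 66/6 = 11; σ²_C = ((13−9)/6)² = 0.444
te_D = (2 + 4·6 + 16)/6 = 42/6 = 7; σ²_D = ((16−2)/6)² = 5.444
te_E = (4 + 4·10 + 22)/6 = 66/6 = 11; σ²_E = ((22−4)/6)² = 9.000
te_F = (3 + 4·8 + 19)/6 = 54/6 = 9; σ²_F = ((19−3)/6)² = 7.111
te_G = (8 + 4·11 + 14)/6 = 66/6 = 11; σ²_G = ((14−8)/6)² = 1.000
te_H = (9 + 4·13 + 17)/6 = 78/6 = 13; σ²_H = ((17−9)/6)² = 1.778
te_I = (5 + 4·10 + 15)/6 = 60/6 = 10; σ²_I = ((15−5)/6)² = 2.778
te_J = (5 + 4·11 + 23)/6 = 72/6 = 12; σ²_J = ((23−5)/6)² = 9.000

Forward pass:
ES_A = 0; EF_A = 10
ES_B = 0; EF_B = 12
ES_C = 0; EF_C = 11
ES_D = 0; EF_D = 7
ES_E = 0; EF_E = 11
ES_F = 12; EF_F = 12+9 = 21
ES_G = 11; EF_G = 11+11 = 22
ES_H = 11; EF_H = 11+13 = 24
ES_I = 24; EF_I = 24+10 = 34
ES_J = max(EF_A=10, EF_D=7, EF_F=21, EF_G=22, EF_I=34) = 34; EF_J = 34+12 = 46
Expected project duration μ = 46 weeks. Critical path: C → H → I → J.

Variances on critical path: σ²_C=0.444, σ²_H=1.778, σ²_I=2.778, σ²_J=9.000.
Largest is σ²_J = 9.000.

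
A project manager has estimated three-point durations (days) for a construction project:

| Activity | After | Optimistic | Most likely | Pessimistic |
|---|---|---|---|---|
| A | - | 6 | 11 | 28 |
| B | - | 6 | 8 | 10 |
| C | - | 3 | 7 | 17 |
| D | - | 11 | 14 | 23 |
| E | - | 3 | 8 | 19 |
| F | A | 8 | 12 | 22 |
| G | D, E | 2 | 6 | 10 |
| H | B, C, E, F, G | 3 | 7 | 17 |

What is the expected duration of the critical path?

te_A = (6 + 4·11 + 28)/6 = 78/6 = 13
te_B = (6 + 4·8 + 10)/6 = 48/6 = 8
te_C = (3 + 4·7 + 17)/6 = 48/6 = 8
te_D = (11 + 4·14 + 23)/6 = 90/6 = 15
te_E = (3 + 4·8 + 19)/6 = 54/6 = 9
te_F = (8 + 4·12 + 22)/6 = 78/6 = 13
te_G = (2 + 4·6 + 10)/6 = 36/6 = 6
te_H = (3 + 4·7 + 17)/6 = 48/6 = 8

Forward pass:
ES_A = 0; EF_A = 13
ES_B = 0; EF_B = 8
ES_C = 0; EF_C = 8
ES_D = 0; EF_D = 15
ES_E = 0; EF_E = 9
ES_F = 13; EF_F = 13+13 = 26
ES_G = max(EF_D=15, EF_E=9) = 15; EF_G = 15+6 = 21
ES_H = max(EF_B=8, EF_C=8, EF_E=9, EF_F=26, EF_G=21) = 26; EF_H = 26+8 = 34
Expected project duration μ = 34 days. Critical path: A → F → H.

34 days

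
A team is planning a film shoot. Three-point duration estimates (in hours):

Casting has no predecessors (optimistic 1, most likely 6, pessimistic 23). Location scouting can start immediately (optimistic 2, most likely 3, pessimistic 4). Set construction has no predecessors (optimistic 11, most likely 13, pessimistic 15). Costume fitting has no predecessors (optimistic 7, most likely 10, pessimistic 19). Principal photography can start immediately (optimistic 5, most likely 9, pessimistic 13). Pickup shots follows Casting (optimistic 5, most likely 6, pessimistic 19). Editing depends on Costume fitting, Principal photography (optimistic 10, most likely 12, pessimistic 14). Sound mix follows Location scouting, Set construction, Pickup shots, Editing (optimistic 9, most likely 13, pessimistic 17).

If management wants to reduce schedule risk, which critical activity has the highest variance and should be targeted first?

Costume fitting

te_Casting = (1 + 4·6 + 23)/6 = 48/6 = 8; σ²_Casting = ((23−1)/6)² = 13.444
te_Location scouting = (2 + 4·3 + 4)/6 = 18/6 = 3; σ²_Location scouting = ((4−2)/6)² = 0.111
te_Set construction = (11 + 4·13 + 15)/6 = 78/6 = 13; σ²_Set construction = ((15−11)/6)² = 0.444
te_Costume fitting = (7 + 4·10 + 19)/6 = 66/6 = 11; σ²_Costume fitting = ((19−7)/6)² = 4.000
te_Principal photography = (5 + 4·9 + 13)/6 = 54/6 = 9; σ²_Principal photography = ((13−5)/6)² = 1.778
te_Pickup shots = (5 + 4·6 + 19)/6 = 48/6 = 8; σ²_Pickup shots = ((19−5)/6)² = 5.444
te_Editing = (10 + 4·12 + 14)/6 = 72/6 = 12; σ²_Editing = ((14−10)/6)² = 0.444
te_Sound mix = (9 + 4·13 + 17)/6 = 78/6 = 13; σ²_Sound mix = ((17−9)/6)² = 1.778

Forward pass:
ES_Casting = 0; EF_Casting = 8
ES_Location scouting = 0; EF_Location scouting = 3
ES_Set construction = 0; EF_Set construction = 13
ES_Costume fitting = 0; EF_Costume fitting = 11
ES_Principal photography = 0; EF_Principal photography = 9
ES_Pickup shots = 8; EF_Pickup shots = 8+8 = 16
ES_Editing = max(EF_Costume fitting=11, EF_Principal photography=9) = 11; EF_Editing = 11+12 = 23
ES_Sound mix = max(EF_Location scouting=3, EF_Set construction=13, EF_Pickup shots=16, EF_Editing=23) = 23; EF_Sound mix = 23+13 = 36
Expected project duration μ = 36 hours. Critical path: Costume fitting → Editing → Sound mix.

Variances on critical path: σ²_Costume fitting=4.000, σ²_Editing=0.444, σ²_Sound mix=1.778.
Largest is σ²_Costume fitting = 4.000.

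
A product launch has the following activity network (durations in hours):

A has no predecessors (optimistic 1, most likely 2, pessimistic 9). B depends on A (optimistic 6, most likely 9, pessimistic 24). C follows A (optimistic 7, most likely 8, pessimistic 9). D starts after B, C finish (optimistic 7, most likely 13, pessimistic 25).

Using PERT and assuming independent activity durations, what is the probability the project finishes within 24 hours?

te_A = (1 + 4·2 + 9)/6 = 18/6 = 3; σ²_A = ((9−1)/6)² = 1.778
te_B = (6 + 4·9 + 24)/6 = 66/6 = 11; σ²_B = ((24−6)/6)² = 9.000
te_C = (7 + 4·8 + 9)/6 = 48/6 = 8; σ²_C = ((9−7)/6)² = 0.111
te_D = (7 + 4·13 + 25)/6 = 84/6 = 14; σ²_D = ((25−7)/6)² = 9.000

Forward pass:
ES_A = 0; EF_A = 3
ES_B = 3; EF_B = 3+11 = 14
ES_C = 3; EF_C = 3+8 = 11
ES_D = max(EF_B=14, EF_C=11) = 14; EF_D = 14+14 = 28
Expected project duration μ = 28 hours. Critical path: A → B → D.

Variance along critical path = 1.778 + 9.000 + 9.000 = 19.778; σ = √19.778 = 4.447 hours.
Z = (24 − 28) / 4.447 = -0.899
P(T ≤ 24) = Φ(-0.899) ≈ 0.184

0.184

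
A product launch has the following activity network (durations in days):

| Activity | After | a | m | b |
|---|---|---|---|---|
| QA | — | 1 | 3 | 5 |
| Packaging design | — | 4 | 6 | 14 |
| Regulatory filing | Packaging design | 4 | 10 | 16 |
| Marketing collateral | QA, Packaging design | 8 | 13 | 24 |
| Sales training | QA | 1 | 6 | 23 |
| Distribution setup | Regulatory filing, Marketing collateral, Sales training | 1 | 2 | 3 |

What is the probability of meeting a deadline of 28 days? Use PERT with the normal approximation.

te_QA = (1 + 4·3 + 5)/6 = 18/6 = 3; σ²_QA = ((5−1)/6)² = 0.444
te_Packaging design = (4 + 4·6 + 14)/6 = 42/6 = 7; σ²_Packaging design = ((14−4)/6)² = 2.778
te_Regulatory filing = (4 + 4·10 + 16)/6 = 60/6 = 10; σ²_Regulatory filing = ((16−4)/6)² = 4.000
te_Marketing collateral = (8 + 4·13 + 24)/6 = 84/6 = 14; σ²_Marketing collateral = ((24−8)/6)² = 7.111
te_Sales training = (1 + 4·6 + 23)/6 = 48/6 = 8; σ²_Sales training = ((23−1)/6)² = 13.444
te_Distribution setup = (1 + 4·2 + 3)/6 = 12/6 = 2; σ²_Distribution setup = ((3−1)/6)² = 0.111

Forward pass:
ES_QA = 0; EF_QA = 3
ES_Packaging design = 0; EF_Packaging design = 7
ES_Regulatory filing = 7; EF_Regulatory filing = 7+10 = 17
ES_Marketing collateral = max(EF_QA=3, EF_Packaging design=7) = 7; EF_Marketing collateral = 7+14 = 21
ES_Sales training = 3; EF_Sales training = 3+8 = 11
ES_Distribution setup = max(EF_Regulatory filing=17, EF_Marketing collateral=21, EF_Sales training=11) = 21; EF_Distribution setup = 21+2 = 23
Expected project duration μ = 23 days. Critical path: Packaging design → Marketing collateral → Distribution setup.

Variance along critical path = 2.778 + 7.111 + 0.111 = 10.000; σ = √10.000 = 3.162 days.
Z = (28 − 23) / 3.162 = 1.581
P(T ≤ 28) = Φ(1.581) ≈ 0.943

0.943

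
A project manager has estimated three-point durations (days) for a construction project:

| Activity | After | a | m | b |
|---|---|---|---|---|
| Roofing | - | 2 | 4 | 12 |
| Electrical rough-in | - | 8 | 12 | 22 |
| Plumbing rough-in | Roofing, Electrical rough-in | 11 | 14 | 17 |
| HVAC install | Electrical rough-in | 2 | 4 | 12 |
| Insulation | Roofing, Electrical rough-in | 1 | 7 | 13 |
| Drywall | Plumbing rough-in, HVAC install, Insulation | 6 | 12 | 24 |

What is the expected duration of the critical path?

te_Roofing = (2 + 4·4 + 12)/6 = 30/6 = 5
te_Electrical rough-in = (8 + 4·12 + 22)/6 = 78/6 = 13
te_Plumbing rough-in = (11 + 4·14 + 17)/6 = 84/6 = 14
te_HVAC install = (2 + 4·4 + 12)/6 = 30/6 = 5
te_Insulation = (1 + 4·7 + 13)/6 = 42/6 = 7
te_Drywall = (6 + 4·12 + 24)/6 = 78/6 = 13

Forward pass:
ES_Roofing = 0; EF_Roofing = 5
ES_Electrical rough-in = 0; EF_Electrical rough-in = 13
ES_Plumbing rough-in = max(EF_Roofing=5, EF_Electrical rough-in=13) = 13; EF_Plumbing rough-in = 13+14 = 27
ES_HVAC install = 13; EF_HVAC install = 13+5 = 18
ES_Insulation = max(EF_Roofing=5, EF_Electrical rough-in=13) = 13; EF_Insulation = 13+7 = 20
ES_Drywall = max(EF_Plumbing rough-in=27, EF_HVAC install=18, EF_Insulation=20) = 27; EF_Drywall = 27+13 = 40
Expected project duration μ = 40 days. Critical path: Electrical rough-in → Plumbing rough-in → Drywall.

40 days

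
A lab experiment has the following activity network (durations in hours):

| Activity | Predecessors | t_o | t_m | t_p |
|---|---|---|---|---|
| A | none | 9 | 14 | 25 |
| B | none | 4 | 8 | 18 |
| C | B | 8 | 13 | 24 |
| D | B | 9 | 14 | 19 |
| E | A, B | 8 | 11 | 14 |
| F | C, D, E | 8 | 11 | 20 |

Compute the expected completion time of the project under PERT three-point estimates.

te_A = (9 + 4·14 + 25)/6 = 90/6 = 15
te_B = (4 + 4·8 + 18)/6 = 54/6 = 9
te_C = (8 + 4·13 + 24)/6 = 84/6 = 14
te_D = (9 + 4·14 + 19)/6 = 84/6 = 14
te_E = (8 + 4·11 + 14)/6 = 66/6 = 11
te_F = (8 + 4·11 + 20)/6 = 72/6 = 12

Forward pass:
ES_A = 0; EF_A = 15
ES_B = 0; EF_B = 9
ES_C = 9; EF_C = 9+14 = 23
ES_D = 9; EF_D = 9+14 = 23
ES_E = max(EF_A=15, EF_B=9) = 15; EF_E = 15+11 = 26
ES_F = max(EF_C=23, EF_D=23, EF_E=26) = 26; EF_F = 26+12 = 38
Expected project duration μ = 38 hours. Critical path: A → E → F.

38 hours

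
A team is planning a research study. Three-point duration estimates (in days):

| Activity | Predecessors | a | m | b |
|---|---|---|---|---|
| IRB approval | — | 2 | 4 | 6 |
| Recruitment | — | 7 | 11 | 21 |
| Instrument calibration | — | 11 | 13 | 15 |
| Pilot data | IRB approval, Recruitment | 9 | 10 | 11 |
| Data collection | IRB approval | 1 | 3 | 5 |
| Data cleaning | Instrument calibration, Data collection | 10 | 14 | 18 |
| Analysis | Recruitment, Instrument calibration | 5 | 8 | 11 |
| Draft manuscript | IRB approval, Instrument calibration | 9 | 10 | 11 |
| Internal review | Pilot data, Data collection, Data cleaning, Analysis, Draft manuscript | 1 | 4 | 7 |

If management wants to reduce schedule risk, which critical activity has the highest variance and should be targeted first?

Data cleaning

te_IRB approval = (2 + 4·4 + 6)/6 = 24/6 = 4; σ²_IRB approval = ((6−2)/6)² = 0.444
te_Recruitment = (7 + 4·11 + 21)/6 = 72/6 = 12; σ²_Recruitment = ((21−7)/6)² = 5.444
te_Instrument calibration = (11 + 4·13 + 15)/6 = 78/6 = 13; σ²_Instrument calibration = ((15−11)/6)² = 0.444
te_Pilot data = (9 + 4·10 + 11)/6 = 60/6 = 10; σ²_Pilot data = ((11−9)/6)² = 0.111
te_Data collection = (1 + 4·3 + 5)/6 = 18/6 = 3; σ²_Data collection = ((5−1)/6)² = 0.444
te_Data cleaning = (10 + 4·14 + 18)/6 = 84/6 = 14; σ²_Data cleaning = ((18−10)/6)² = 1.778
te_Analysis = (5 + 4·8 + 11)/6 = 48/6 = 8; σ²_Analysis = ((11−5)/6)² = 1.000
te_Draft manuscript = (9 + 4·10 + 11)/6 = 60/6 = 10; σ²_Draft manuscript = ((11−9)/6)² = 0.111
te_Internal review = (1 + 4·4 + 7)/6 = 24/6 = 4; σ²_Internal review = ((7−1)/6)² = 1.000

Forward pass:
ES_IRB approval = 0; EF_IRB approval = 4
ES_Recruitment = 0; EF_Recruitment = 12
ES_Instrument calibration = 0; EF_Instrument calibration = 13
ES_Pilot data = max(EF_IRB approval=4, EF_Recruitment=12) = 12; EF_Pilot data = 12+10 = 22
ES_Data collection = 4; EF_Data collection = 4+3 = 7
ES_Data cleaning = max(EF_Instrument calibration=13, EF_Data collection=7) = 13; EF_Data cleaning = 13+14 = 27
ES_Analysis = max(EF_Recruitment=12, EF_Instrument calibration=13) = 13; EF_Analysis = 13+8 = 21
ES_Draft manuscript = max(EF_IRB approval=4, EF_Instrument calibration=13) = 13; EF_Draft manuscript = 13+10 = 23
ES_Internal review = max(EF_Pilot data=22, EF_Data collection=7, EF_Data cleaning=27, EF_Analysis=21, EF_Draft manuscript=23) = 27; EF_Internal review = 27+4 = 31
Expected project duration μ = 31 days. Critical path: Instrument calibration → Data cleaning → Internal review.

Variances on critical path: σ²_Instrument calibration=0.444, σ²_Data cleaning=1.778, σ²_Internal review=1.000.
Largest is σ²_Data cleaning = 1.778.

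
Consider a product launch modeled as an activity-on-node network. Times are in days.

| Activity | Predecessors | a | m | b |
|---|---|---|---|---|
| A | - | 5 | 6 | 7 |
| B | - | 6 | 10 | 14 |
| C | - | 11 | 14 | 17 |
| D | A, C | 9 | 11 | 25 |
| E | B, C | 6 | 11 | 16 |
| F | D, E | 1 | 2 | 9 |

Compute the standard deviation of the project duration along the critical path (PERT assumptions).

te_A = (5 + 4·6 + 7)/6 = 36/6 = 6; σ²_A = ((7−5)/6)² = 0.111
te_B = (6 + 4·10 + 14)/6 = 60/6 = 10; σ²_B = ((14−6)/6)² = 1.778
te_C = (11 + 4·14 + 17)/6 = 84/6 = 14; σ²_C = ((17−11)/6)² = 1.000
te_D = (9 + 4·11 + 25)/6 = 78/6 = 13; σ²_D = ((25−9)/6)² = 7.111
te_E = (6 + 4·11 + 16)/6 = 66/6 = 11; σ²_E = ((16−6)/6)² = 2.778
te_F = (1 + 4·2 + 9)/6 = 18/6 = 3; σ²_F = ((9−1)/6)² = 1.778

Forward pass:
ES_A = 0; EF_A = 6
ES_B = 0; EF_B = 10
ES_C = 0; EF_C = 14
ES_D = max(EF_A=6, EF_C=14) = 14; EF_D = 14+13 = 27
ES_E = max(EF_B=10, EF_C=14) = 14; EF_E = 14+11 = 25
ES_F = max(EF_D=27, EF_E=25) = 27; EF_F = 27+3 = 30
Expected project duration μ = 30 days. Critical path: C → D → F.

Variance along critical path = 1.000 + 7.111 + 1.778 = 9.889
σ = √9.889 = 3.145 days

3.14 days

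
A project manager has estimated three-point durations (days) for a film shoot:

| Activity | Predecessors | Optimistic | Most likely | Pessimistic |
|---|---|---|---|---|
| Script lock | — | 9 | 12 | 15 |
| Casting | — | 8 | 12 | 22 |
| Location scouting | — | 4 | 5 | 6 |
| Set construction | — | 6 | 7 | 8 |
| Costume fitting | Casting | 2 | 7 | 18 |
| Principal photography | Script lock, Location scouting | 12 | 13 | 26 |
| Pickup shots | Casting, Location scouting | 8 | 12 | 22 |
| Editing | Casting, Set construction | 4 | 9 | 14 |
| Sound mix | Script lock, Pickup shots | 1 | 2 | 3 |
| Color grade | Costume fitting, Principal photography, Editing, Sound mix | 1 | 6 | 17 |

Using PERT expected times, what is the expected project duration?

35 days

te_Script lock = (9 + 4·12 + 15)/6 = 72/6 = 12
te_Casting = (8 + 4·12 + 22)/6 = 78/6 = 13
te_Location scouting = (4 + 4·5 + 6)/6 = 30/6 = 5
te_Set construction = (6 + 4·7 + 8)/6 = 42/6 = 7
te_Costume fitting = (2 + 4·7 + 18)/6 = 48/6 = 8
te_Principal photography = (12 + 4·13 + 26)/6 = 90/6 = 15
te_Pickup shots = (8 + 4·12 + 22)/6 = 78/6 = 13
te_Editing = (4 + 4·9 + 14)/6 = 54/6 = 9
te_Sound mix = (1 + 4·2 + 3)/6 = 12/6 = 2
te_Color grade = (1 + 4·6 + 17)/6 = 42/6 = 7

Forward pass:
ES_Script lock = 0; EF_Script lock = 12
ES_Casting = 0; EF_Casting = 13
ES_Location scouting = 0; EF_Location scouting = 5
ES_Set construction = 0; EF_Set construction = 7
ES_Costume fitting = 13; EF_Costume fitting = 13+8 = 21
ES_Principal photography = max(EF_Script lock=12, EF_Location scouting=5) = 12; EF_Principal photography = 12+15 = 27
ES_Pickup shots = max(EF_Casting=13, EF_Location scouting=5) = 13; EF_Pickup shots = 13+13 = 26
ES_Editing = max(EF_Casting=13, EF_Set construction=7) = 13; EF_Editing = 13+9 = 22
ES_Sound mix = max(EF_Script lock=12, EF_Pickup shots=26) = 26; EF_Sound mix = 26+2 = 28
ES_Color grade = max(EF_Costume fitting=21, EF_Principal photography=27, EF_Editing=22, EF_Sound mix=28) = 28; EF_Color grade = 28+7 = 35
Expected project duration μ = 35 days. Critical path: Casting → Pickup shots → Sound mix → Color grade.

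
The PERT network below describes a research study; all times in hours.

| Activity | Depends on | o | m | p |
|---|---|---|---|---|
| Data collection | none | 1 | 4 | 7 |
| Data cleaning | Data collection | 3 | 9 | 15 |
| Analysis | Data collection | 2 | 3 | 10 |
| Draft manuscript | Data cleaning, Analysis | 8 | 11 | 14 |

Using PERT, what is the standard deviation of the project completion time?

te_Data collection = (1 + 4·4 + 7)/6 = 24/6 = 4; σ²_Data collection = ((7−1)/6)² = 1.000
te_Data cleaning = (3 + 4·9 + 15)/6 = 54/6 = 9; σ²_Data cleaning = ((15−3)/6)² = 4.000
te_Analysis = (2 + 4·3 + 10)/6 = 24/6 = 4; σ²_Analysis = ((10−2)/6)² = 1.778
te_Draft manuscript = (8 + 4·11 + 14)/6 = 66/6 = 11; σ²_Draft manuscript = ((14−8)/6)² = 1.000

Forward pass:
ES_Data collection = 0; EF_Data collection = 4
ES_Data cleaning = 4; EF_Data cleaning = 4+9 = 13
ES_Analysis = 4; EF_Analysis = 4+4 = 8
ES_Draft manuscript = max(EF_Data cleaning=13, EF_Analysis=8) = 13; EF_Draft manuscript = 13+11 = 24
Expected project duration μ = 24 hours. Critical path: Data collection → Data cleaning → Draft manuscript.

Variance along critical path = 1.000 + 4.000 + 1.000 = 6.000
σ = √6.000 = 2.449 hours

2.45 hours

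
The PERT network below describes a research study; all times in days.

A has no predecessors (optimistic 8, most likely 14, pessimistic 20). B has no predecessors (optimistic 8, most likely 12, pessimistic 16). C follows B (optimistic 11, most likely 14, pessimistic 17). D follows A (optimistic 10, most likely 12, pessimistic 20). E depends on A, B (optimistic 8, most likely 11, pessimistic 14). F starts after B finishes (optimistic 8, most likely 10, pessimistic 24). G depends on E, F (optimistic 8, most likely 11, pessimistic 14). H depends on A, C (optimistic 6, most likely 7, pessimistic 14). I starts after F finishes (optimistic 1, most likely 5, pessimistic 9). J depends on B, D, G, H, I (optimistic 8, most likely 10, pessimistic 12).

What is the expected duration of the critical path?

te_A = (8 + 4·14 + 20)/6 = 84/6 = 14
te_B = (8 + 4·12 + 16)/6 = 72/6 = 12
te_C = (11 + 4·14 + 17)/6 = 84/6 = 14
te_D = (10 + 4·12 + 20)/6 = 78/6 = 13
te_E = (8 + 4·11 + 14)/6 = 66/6 = 11
te_F = (8 + 4·10 + 24)/6 = 72/6 = 12
te_G = (8 + 4·11 + 14)/6 = 66/6 = 11
te_H = (6 + 4·7 + 14)/6 = 48/6 = 8
te_I = (1 + 4·5 + 9)/6 = 30/6 = 5
te_J = (8 + 4·10 + 12)/6 = 60/6 = 10

Forward pass:
ES_A = 0; EF_A = 14
ES_B = 0; EF_B = 12
ES_C = 12; EF_C = 12+14 = 26
ES_D = 14; EF_D = 14+13 = 27
ES_E = max(EF_A=14, EF_B=12) = 14; EF_E = 14+11 = 25
ES_F = 12; EF_F = 12+12 = 24
ES_G = max(EF_E=25, EF_F=24) = 25; EF_G = 25+11 = 36
ES_H = max(EF_A=14, EF_C=26) = 26; EF_H = 26+8 = 34
ES_I = 24; EF_I = 24+5 = 29
ES_J = max(EF_B=12, EF_D=27, EF_G=36, EF_H=34, EF_I=29) = 36; EF_J = 36+10 = 46
Expected project duration μ = 46 days. Critical path: A → E → G → J.

46 days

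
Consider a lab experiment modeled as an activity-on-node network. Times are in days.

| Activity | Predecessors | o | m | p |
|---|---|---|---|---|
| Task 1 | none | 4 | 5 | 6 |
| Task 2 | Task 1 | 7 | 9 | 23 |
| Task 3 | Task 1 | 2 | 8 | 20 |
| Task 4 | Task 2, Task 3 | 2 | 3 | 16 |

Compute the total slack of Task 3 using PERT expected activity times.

2 days

te_Task 1 = (4 + 4·5 + 6)/6 = 30/6 = 5
te_Task 2 = (7 + 4·9 + 23)/6 = 66/6 = 11
te_Task 3 = (2 + 4·8 + 20)/6 = 54/6 = 9
te_Task 4 = (2 + 4·3 + 16)/6 = 30/6 = 5

Forward pass:
ES_Task 1 = 0; EF_Task 1 = 5
ES_Task 2 = 5; EF_Task 2 = 5+11 = 16
ES_Task 3 = 5; EF_Task 3 = 5+9 = 14
ES_Task 4 = max(EF_Task 2=16, EF_Task 3=14) = 16; EF_Task 4 = 16+5 = 21
Expected project duration μ = 21 days. Critical path: Task 1 → Task 2 → Task 4.

Backward pass:
LF_Task 4 = 21; LS_Task 4 = 21−5 = 16
LF_Task 3 = LS_Task 4 = 16; LS_Task 3 = 16−9 = 7
LF_Task 2 = LS_Task 4 = 16; LS_Task 2 = 16−11 = 5
LF_Task 1 = min(LS_Task 2=5, LS_Task 3=7) = 5; LS_Task 1 = 5−5 = 0
Slack_Task 3 = LS_Task 3 − ES_Task 3 = 7 − 5 = 2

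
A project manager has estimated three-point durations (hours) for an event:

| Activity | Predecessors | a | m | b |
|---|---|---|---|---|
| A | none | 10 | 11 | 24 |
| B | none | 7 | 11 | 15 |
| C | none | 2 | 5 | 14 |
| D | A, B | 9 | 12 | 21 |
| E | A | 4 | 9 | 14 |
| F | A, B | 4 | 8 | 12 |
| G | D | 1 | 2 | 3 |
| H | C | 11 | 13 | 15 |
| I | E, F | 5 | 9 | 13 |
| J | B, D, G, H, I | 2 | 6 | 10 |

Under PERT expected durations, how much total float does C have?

te_A = (10 + 4·11 + 24)/6 = 78/6 = 13
te_B = (7 + 4·11 + 15)/6 = 66/6 = 11
te_C = (2 + 4·5 + 14)/6 = 36/6 = 6
te_D = (9 + 4·12 + 21)/6 = 78/6 = 13
te_E = (4 + 4·9 + 14)/6 = 54/6 = 9
te_F = (4 + 4·8 + 12)/6 = 48/6 = 8
te_G = (1 + 4·2 + 3)/6 = 12/6 = 2
te_H = (11 + 4·13 + 15)/6 = 78/6 = 13
te_I = (5 + 4·9 + 13)/6 = 54/6 = 9
te_J = (2 + 4·6 + 10)/6 = 36/6 = 6

Forward pass:
ES_A = 0; EF_A = 13
ES_B = 0; EF_B = 11
ES_C = 0; EF_C = 6
ES_D = max(EF_A=13, EF_B=11) = 13; EF_D = 13+13 = 26
ES_E = 13; EF_E = 13+9 = 22
ES_F = max(EF_A=13, EF_B=11) = 13; EF_F = 13+8 = 21
ES_G = 26; EF_G = 26+2 = 28
ES_H = 6; EF_H = 6+13 = 19
ES_I = max(EF_E=22, EF_F=21) = 22; EF_I = 22+9 = 31
ES_J = max(EF_B=11, EF_D=26, EF_G=28, EF_H=19, EF_I=31) = 31; EF_J = 31+6 = 37
Expected project duration μ = 37 hours. Critical path: A → E → I → J.

Backward pass:
LF_J = 37; LS_J = 37−6 = 31
LF_I = LS_J = 31; LS_I = 31−9 = 22
LF_H = LS_J = 31; LS_H = 31−13 = 18
LF_G = LS_J = 31; LS_G = 31−2 = 29
LF_F = LS_I = 22; LS_F = 22−8 = 14
LF_E = LS_I = 22; LS_E = 22−9 = 13
LF_D = min(LS_G=29, LS_J=31) = 29; LS_D = 29−13 = 16
LF_C = LS_H = 18; LS_C = 18−6 = 12
LF_B = min(LS_D=16, LS_F=14, LS_J=31) = 14; LS_B = 14−11 = 3
LF_A = min(LS_D=16, LS_E=13, LS_F=14) = 13; LS_A = 13−13 = 0
Slack_C = LS_C − ES_C = 12 − 0 = 12

12 hours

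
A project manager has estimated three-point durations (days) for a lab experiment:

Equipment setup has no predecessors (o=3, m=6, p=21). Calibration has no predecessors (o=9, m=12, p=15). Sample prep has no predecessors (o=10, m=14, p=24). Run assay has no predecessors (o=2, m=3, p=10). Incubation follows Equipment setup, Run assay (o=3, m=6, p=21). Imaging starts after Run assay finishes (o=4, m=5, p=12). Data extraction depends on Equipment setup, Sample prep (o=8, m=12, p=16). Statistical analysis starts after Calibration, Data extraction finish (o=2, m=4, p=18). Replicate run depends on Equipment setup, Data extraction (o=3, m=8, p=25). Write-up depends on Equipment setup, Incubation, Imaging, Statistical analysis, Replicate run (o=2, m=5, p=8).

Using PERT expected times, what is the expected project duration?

42 days

te_Equipment setup = (3 + 4·6 + 21)/6 = 48/6 = 8
te_Calibration = (9 + 4·12 + 15)/6 = 72/6 = 12
te_Sample prep = (10 + 4·14 + 24)/6 = 90/6 = 15
te_Run assay = (2 + 4·3 + 10)/6 = 24/6 = 4
te_Incubation = (3 + 4·6 + 21)/6 = 48/6 = 8
te_Imaging = (4 + 4·5 + 12)/6 = 36/6 = 6
te_Data extraction = (8 + 4·12 + 16)/6 = 72/6 = 12
te_Statistical analysis = (2 + 4·4 + 18)/6 = 36/6 = 6
te_Replicate run = (3 + 4·8 + 25)/6 = 60/6 = 10
te_Write-up = (2 + 4·5 + 8)/6 = 30/6 = 5

Forward pass:
ES_Equipment setup = 0; EF_Equipment setup = 8
ES_Calibration = 0; EF_Calibration = 12
ES_Sample prep = 0; EF_Sample prep = 15
ES_Run assay = 0; EF_Run assay = 4
ES_Incubation = max(EF_Equipment setup=8, EF_Run assay=4) = 8; EF_Incubation = 8+8 = 16
ES_Imaging = 4; EF_Imaging = 4+6 = 10
ES_Data extraction = max(EF_Equipment setup=8, EF_Sample prep=15) = 15; EF_Data extraction = 15+12 = 27
ES_Statistical analysis = max(EF_Calibration=12, EF_Data extraction=27) = 27; EF_Statistical analysis = 27+6 = 33
ES_Replicate run = max(EF_Equipment setup=8, EF_Data extraction=27) = 27; EF_Replicate run = 27+10 = 37
ES_Write-up = max(EF_Equipment setup=8, EF_Incubation=16, EF_Imaging=10, EF_Statistical analysis=33, EF_Replicate run=37) = 37; EF_Write-up = 37+5 = 42
Expected project duration μ = 42 days. Critical path: Sample prep → Data extraction → Replicate run → Write-up.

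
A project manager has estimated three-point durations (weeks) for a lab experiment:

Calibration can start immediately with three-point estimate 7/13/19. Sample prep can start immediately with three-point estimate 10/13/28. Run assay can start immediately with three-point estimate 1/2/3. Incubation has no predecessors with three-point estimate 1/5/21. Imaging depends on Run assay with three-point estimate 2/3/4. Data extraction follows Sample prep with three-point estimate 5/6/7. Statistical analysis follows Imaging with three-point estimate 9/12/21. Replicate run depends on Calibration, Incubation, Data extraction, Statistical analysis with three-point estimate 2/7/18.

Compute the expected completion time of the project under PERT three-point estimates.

te_Calibration = (7 + 4·13 + 19)/6 = 78/6 = 13
te_Sample prep = (10 + 4·13 + 28)/6 = 90/6 = 15
te_Run assay = (1 + 4·2 + 3)/6 = 12/6 = 2
te_Incubation = (1 + 4·5 + 21)/6 = 42/6 = 7
te_Imaging = (2 + 4·3 + 4)/6 = 18/6 = 3
te_Data extraction = (5 + 4·6 + 7)/6 = 36/6 = 6
te_Statistical analysis = (9 + 4·12 + 21)/6 = 78/6 = 13
te_Replicate run = (2 + 4·7 + 18)/6 = 48/6 = 8

Forward pass:
ES_Calibration = 0; EF_Calibration = 13
ES_Sample prep = 0; EF_Sample prep = 15
ES_Run assay = 0; EF_Run assay = 2
ES_Incubation = 0; EF_Incubation = 7
ES_Imaging = 2; EF_Imaging = 2+3 = 5
ES_Data extraction = 15; EF_Data extraction = 15+6 = 21
ES_Statistical analysis = 5; EF_Statistical analysis = 5+13 = 18
ES_Replicate run = max(EF_Calibration=13, EF_Incubation=7, EF_Data extraction=21, EF_Statistical analysis=18) = 21; EF_Replicate run = 21+8 = 29
Expected project duration μ = 29 weeks. Critical path: Sample prep → Data extraction → Replicate run.

29 weeks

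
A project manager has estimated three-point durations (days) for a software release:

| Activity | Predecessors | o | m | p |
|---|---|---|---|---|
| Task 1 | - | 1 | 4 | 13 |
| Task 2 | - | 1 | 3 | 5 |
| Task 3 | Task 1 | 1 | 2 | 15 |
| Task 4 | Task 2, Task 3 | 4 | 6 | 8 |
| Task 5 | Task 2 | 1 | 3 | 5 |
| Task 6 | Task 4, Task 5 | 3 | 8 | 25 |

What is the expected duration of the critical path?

25 days

te_Task 1 = (1 + 4·4 + 13)/6 = 30/6 = 5
te_Task 2 = (1 + 4·3 + 5)/6 = 18/6 = 3
te_Task 3 = (1 + 4·2 + 15)/6 = 24/6 = 4
te_Task 4 = (4 + 4·6 + 8)/6 = 36/6 = 6
te_Task 5 = (1 + 4·3 + 5)/6 = 18/6 = 3
te_Task 6 = (3 + 4·8 + 25)/6 = 60/6 = 10

Forward pass:
ES_Task 1 = 0; EF_Task 1 = 5
ES_Task 2 = 0; EF_Task 2 = 3
ES_Task 3 = 5; EF_Task 3 = 5+4 = 9
ES_Task 4 = max(EF_Task 2=3, EF_Task 3=9) = 9; EF_Task 4 = 9+6 = 15
ES_Task 5 = 3; EF_Task 5 = 3+3 = 6
ES_Task 6 = max(EF_Task 4=15, EF_Task 5=6) = 15; EF_Task 6 = 15+10 = 25
Expected project duration μ = 25 days. Critical path: Task 1 → Task 3 → Task 4 → Task 6.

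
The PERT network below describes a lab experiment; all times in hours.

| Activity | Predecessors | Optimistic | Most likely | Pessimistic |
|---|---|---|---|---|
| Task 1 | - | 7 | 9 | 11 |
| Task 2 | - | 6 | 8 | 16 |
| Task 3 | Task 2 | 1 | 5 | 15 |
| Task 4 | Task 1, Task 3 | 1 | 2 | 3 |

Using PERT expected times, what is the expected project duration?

te_Task 1 = (7 + 4·9 + 11)/6 = 54/6 = 9
te_Task 2 = (6 + 4·8 + 16)/6 = 54/6 = 9
te_Task 3 = (1 + 4·5 + 15)/6 = 36/6 = 6
te_Task 4 = (1 + 4·2 + 3)/6 = 12/6 = 2

Forward pass:
ES_Task 1 = 0; EF_Task 1 = 9
ES_Task 2 = 0; EF_Task 2 = 9
ES_Task 3 = 9; EF_Task 3 = 9+6 = 15
ES_Task 4 = max(EF_Task 1=9, EF_Task 3=15) = 15; EF_Task 4 = 15+2 = 17
Expected project duration μ = 17 hours. Critical path: Task 2 → Task 3 → Task 4.

17 hours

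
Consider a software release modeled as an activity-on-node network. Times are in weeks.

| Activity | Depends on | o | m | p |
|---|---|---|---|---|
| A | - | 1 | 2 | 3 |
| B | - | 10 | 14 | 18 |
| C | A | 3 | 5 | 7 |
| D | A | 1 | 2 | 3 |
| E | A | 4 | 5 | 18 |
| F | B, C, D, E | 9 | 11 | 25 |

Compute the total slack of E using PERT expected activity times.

5 weeks

te_A = (1 + 4·2 + 3)/6 = 12/6 = 2
te_B = (10 + 4·14 + 18)/6 = 84/6 = 14
te_C = (3 + 4·5 + 7)/6 = 30/6 = 5
te_D = (1 + 4·2 + 3)/6 = 12/6 = 2
te_E = (4 + 4·5 + 18)/6 = 42/6 = 7
te_F = (9 + 4·11 + 25)/6 = 78/6 = 13

Forward pass:
ES_A = 0; EF_A = 2
ES_B = 0; EF_B = 14
ES_C = 2; EF_C = 2+5 = 7
ES_D = 2; EF_D = 2+2 = 4
ES_E = 2; EF_E = 2+7 = 9
ES_F = max(EF_B=14, EF_C=7, EF_D=4, EF_E=9) = 14; EF_F = 14+13 = 27
Expected project duration μ = 27 weeks. Critical path: B → F.

Backward pass:
LF_F = 27; LS_F = 27−13 = 14
LF_E = LS_F = 14; LS_E = 14−7 = 7
LF_D = LS_F = 14; LS_D = 14−2 = 12
LF_C = LS_F = 14; LS_C = 14−5 = 9
LF_B = LS_F = 14; LS_B = 14−14 = 0
LF_A = min(LS_C=9, LS_D=12, LS_E=7) = 7; LS_A = 7−2 = 5
Slack_E = LS_E − ES_E = 7 − 2 = 5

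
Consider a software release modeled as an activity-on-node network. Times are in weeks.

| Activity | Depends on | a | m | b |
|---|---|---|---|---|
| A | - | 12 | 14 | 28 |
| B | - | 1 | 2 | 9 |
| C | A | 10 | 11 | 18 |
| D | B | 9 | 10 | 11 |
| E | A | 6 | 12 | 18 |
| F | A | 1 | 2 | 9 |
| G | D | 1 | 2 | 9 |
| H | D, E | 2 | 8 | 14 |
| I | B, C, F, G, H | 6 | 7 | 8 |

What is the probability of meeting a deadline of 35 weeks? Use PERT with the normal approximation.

te_A = (12 + 4·14 + 28)/6 = 96/6 = 16; σ²_A = ((28−12)/6)² = 7.111
te_B = (1 + 4·2 + 9)/6 = 18/6 = 3; σ²_B = ((9−1)/6)² = 1.778
te_C = (10 + 4·11 + 18)/6 = 72/6 = 12; σ²_C = ((18−10)/6)² = 1.778
te_D = (9 + 4·10 + 11)/6 = 60/6 = 10; σ²_D = ((11−9)/6)² = 0.111
te_E = (6 + 4·12 + 18)/6 = 72/6 = 12; σ²_E = ((18−6)/6)² = 4.000
te_F = (1 + 4·2 + 9)/6 = 18/6 = 3; σ²_F = ((9−1)/6)² = 1.778
te_G = (1 + 4·2 + 9)/6 = 18/6 = 3; σ²_G = ((9−1)/6)² = 1.778
te_H = (2 + 4·8 + 14)/6 = 48/6 = 8; σ²_H = ((14−2)/6)² = 4.000
te_I = (6 + 4·7 + 8)/6 = 42/6 = 7; σ²_I = ((8−6)/6)² = 0.111

Forward pass:
ES_A = 0; EF_A = 16
ES_B = 0; EF_B = 3
ES_C = 16; EF_C = 16+12 = 28
ES_D = 3; EF_D = 3+10 = 13
ES_E = 16; EF_E = 16+12 = 28
ES_F = 16; EF_F = 16+3 = 19
ES_G = 13; EF_G = 13+3 = 16
ES_H = max(EF_D=13, EF_E=28) = 28; EF_H = 28+8 = 36
ES_I = max(EF_B=3, EF_C=28, EF_F=19, EF_G=16, EF_H=36) = 36; EF_I = 36+7 = 43
Expected project duration μ = 43 weeks. Critical path: A → E → H → I.

Variance along critical path = 7.111 + 4.000 + 4.000 + 0.111 = 15.222; σ = √15.222 = 3.902 weeks.
Z = (35 − 43) / 3.902 = -2.050
P(T ≤ 35) = Φ(-2.050) ≈ 0.020

0.020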